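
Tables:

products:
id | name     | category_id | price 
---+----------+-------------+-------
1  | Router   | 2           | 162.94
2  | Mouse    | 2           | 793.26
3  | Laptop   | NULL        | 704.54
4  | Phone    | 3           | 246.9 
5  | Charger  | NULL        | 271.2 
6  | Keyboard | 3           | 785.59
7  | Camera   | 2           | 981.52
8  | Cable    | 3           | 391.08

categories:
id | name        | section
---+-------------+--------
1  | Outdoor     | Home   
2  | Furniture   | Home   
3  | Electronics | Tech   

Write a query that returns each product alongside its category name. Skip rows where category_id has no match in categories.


INNER JOIN keeps only products rows whose category_id matches an id in categories. Walk through each product:
  - product 1 (Router): category_id=2 -> matches Furniture
  - product 2 (Mouse): category_id=2 -> matches Furniture
  - product 3 (Laptop): category_id=NULL, no match -> dropped
  - product 4 (Phone): category_id=3 -> matches Electronics
  - product 5 (Charger): category_id=NULL, no match -> dropped
  - product 6 (Keyboard): category_id=3 -> matches Electronics
  - product 7 (Camera): category_id=2 -> matches Furniture
  - product 8 (Cable): category_id=3 -> matches Electronics
So 2 of 8 rows are dropped.

SQL:
SELECT a.name, b.name AS category
FROM products a
INNER JOIN categories b ON a.category_id = b.id

Result:
name     | category   
---------+------------
Router   | Furniture  
Mouse    | Furniture  
Phone    | Electronics
Keyboard | Electronics
Camera   | Furniture  
Cable    | Electronics


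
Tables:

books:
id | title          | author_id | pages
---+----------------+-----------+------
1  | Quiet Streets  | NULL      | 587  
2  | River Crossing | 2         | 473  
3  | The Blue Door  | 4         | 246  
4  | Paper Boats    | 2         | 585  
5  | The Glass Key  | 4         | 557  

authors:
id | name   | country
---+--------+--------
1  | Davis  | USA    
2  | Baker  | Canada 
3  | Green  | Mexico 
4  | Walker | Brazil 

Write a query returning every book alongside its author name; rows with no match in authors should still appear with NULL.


LEFT JOIN keeps every row from books (the left table); where author_id has no match in authors, the author columns become NULL. Walk through each book:
  - book 1 (Quiet Streets): author_id=NULL, no match -> kept with NULL
  - book 2 (River Crossing): author_id=2 -> matches Baker
  - book 3 (The Blue Door): author_id=4 -> matches Walker
  - book 4 (Paper Boats): author_id=2 -> matches Baker
  - book 5 (The Glass Key): author_id=4 -> matches Walker
All 5 rows appear; 1 has NULL author.

SQL:
SELECT a.title, b.name AS author
FROM books a
LEFT JOIN authors b ON a.author_id = b.id

Result:
title          | author
---------------+-------
Quiet Streets  | NULL  
River Crossing | Baker 
The Blue Door  | Walker
Paper Boats    | Baker 
The Glass Key  | Walker


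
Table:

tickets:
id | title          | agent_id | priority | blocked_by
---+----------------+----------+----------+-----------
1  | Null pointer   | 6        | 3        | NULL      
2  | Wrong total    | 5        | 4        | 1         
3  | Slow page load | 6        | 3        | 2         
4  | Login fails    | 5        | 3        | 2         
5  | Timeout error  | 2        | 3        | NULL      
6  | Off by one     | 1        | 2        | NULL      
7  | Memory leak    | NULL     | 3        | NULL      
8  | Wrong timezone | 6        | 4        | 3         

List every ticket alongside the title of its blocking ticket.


This is a self-join: tickets is joined to a second copy of itself, matching each row's blocked_by to another row's id. Use LEFT JOIN so rows with blocked_by=NULL are kept.
  - ticket 1 (Null pointer): blocked_by=NULL -> NULL
  - ticket 2 (Wrong total): blocked_by=1 -> Null pointer
  - ticket 3 (Slow page load): blocked_by=2 -> Wrong total
  - ticket 4 (Login fails): blocked_by=2 -> Wrong total
  - ticket 5 (Timeout error): blocked_by=NULL -> NULL
  - ticket 6 (Off by one): blocked_by=NULL -> NULL
  - ticket 7 (Memory leak): blocked_by=NULL -> NULL
  - ticket 8 (Wrong timezone): blocked_by=3 -> Slow page load

SQL:
SELECT a.title AS item, b.title AS blocked_by
FROM tickets a
LEFT JOIN tickets b ON a.blocked_by = b.id

Result:
item           | blocked_by    
---------------+---------------
Null pointer   | NULL          
Wrong total    | Null pointer  
Slow page load | Wrong total   
Login fails    | Wrong total   
Timeout error  | NULL          
Off by one     | NULL          
Memory leak    | NULL          
Wrong timezone | Slow page load


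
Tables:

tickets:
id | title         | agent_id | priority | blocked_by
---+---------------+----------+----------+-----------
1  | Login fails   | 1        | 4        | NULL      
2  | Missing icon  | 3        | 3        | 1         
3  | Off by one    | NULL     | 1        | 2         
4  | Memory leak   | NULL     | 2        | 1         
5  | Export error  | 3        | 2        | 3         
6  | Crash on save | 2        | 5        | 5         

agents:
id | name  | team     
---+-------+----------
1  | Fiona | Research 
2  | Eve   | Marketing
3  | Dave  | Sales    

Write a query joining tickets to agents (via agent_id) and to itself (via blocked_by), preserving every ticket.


Two LEFT JOINs from the same base table tickets: one to agents via agent_id, one to tickets itself via blocked_by. Both are LEFT so every ticket is preserved.
Match against agents:
  - ticket 1 (Login fails): agent_id=1 -> matches Fiona
  - ticket 2 (Missing icon): agent_id=3 -> matches Dave
  - ticket 3 (Off by one): agent_id=NULL, no match -> kept with NULL
  - ticket 4 (Memory leak): agent_id=NULL, no match -> kept with NULL
  - ticket 5 (Export error): agent_id=3 -> matches Dave
  - ticket 6 (Crash on save): agent_id=2 -> matches Eve
Match against tickets (self):
  - ticket 1 (Login fails): blocked_by=NULL -> NULL
  - ticket 2 (Missing icon): blocked_by=1 -> Login fails
  - ticket 3 (Off by one): blocked_by=2 -> Missing icon
  - ticket 4 (Memory leak): blocked_by=1 -> Login fails
  - ticket 5 (Export error): blocked_by=3 -> Off by one
  - ticket 6 (Crash on save): blocked_by=5 -> Export error

SQL:
SELECT a.title, b.name AS agent, c.title AS blocked_by
FROM tickets a
LEFT JOIN agents b ON a.agent_id = b.id
LEFT JOIN tickets c ON a.blocked_by = c.id

Result:
title         | agent | blocked_by  
--------------+-------+-------------
Login fails   | Fiona | NULL        
Missing icon  | Dave  | Login fails 
Off by one    | NULL  | Missing icon
Memory leak   | NULL  | Login fails 
Export error  | Dave  | Off by one  
Crash on save | Eve   | Export error


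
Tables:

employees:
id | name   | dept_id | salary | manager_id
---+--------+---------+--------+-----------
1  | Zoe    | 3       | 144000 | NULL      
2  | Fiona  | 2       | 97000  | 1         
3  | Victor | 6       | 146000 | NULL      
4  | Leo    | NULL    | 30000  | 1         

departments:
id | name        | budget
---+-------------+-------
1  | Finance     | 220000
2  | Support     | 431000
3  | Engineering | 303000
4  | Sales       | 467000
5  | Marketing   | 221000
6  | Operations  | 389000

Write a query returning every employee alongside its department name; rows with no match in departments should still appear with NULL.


LEFT JOIN keeps every row from employees (the left table); where dept_id has no match in departments, the department columns become NULL. Walk through each employee:
  - employee 1 (Zoe): dept_id=3 -> matches Engineering
  - employee 2 (Fiona): dept_id=2 -> matches Support
  - employee 3 (Victor): dept_id=6 -> matches Operations
  - employee 4 (Leo): dept_id=NULL, no match -> kept with NULL
All 4 rows appear; 1 has NULL department.

SQL:
SELECT a.name, b.name AS department
FROM employees a
LEFT JOIN departments b ON a.dept_id = b.id

Result:
name   | department 
-------+------------
Zoe    | Engineering
Fiona  | Support    
Victor | Operations 
Leo    | NULL       


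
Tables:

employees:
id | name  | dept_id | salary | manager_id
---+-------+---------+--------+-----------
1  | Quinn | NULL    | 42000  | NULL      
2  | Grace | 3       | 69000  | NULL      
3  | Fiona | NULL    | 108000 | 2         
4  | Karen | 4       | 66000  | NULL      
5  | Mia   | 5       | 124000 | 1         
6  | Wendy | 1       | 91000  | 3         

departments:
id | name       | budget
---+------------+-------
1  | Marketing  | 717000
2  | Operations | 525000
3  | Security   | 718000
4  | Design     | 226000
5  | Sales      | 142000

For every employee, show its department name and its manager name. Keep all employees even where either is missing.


Two LEFT JOINs from the same base table employees: one to departments via dept_id, one to employees itself via manager_id. Both are LEFT so every employee is preserved.
Match against departments:
  - employee 1 (Quinn): dept_id=NULL, no match -> kept with NULL
  - employee 2 (Grace): dept_id=3 -> matches Security
  - employee 3 (Fiona): dept_id=NULL, no match -> kept with NULL
  - employee 4 (Karen): dept_id=4 -> matches Design
  - employee 5 (Mia): dept_id=5 -> matches Sales
  - employee 6 (Wendy): dept_id=1 -> matches Marketing
Match against employees (self):
  - employee 1 (Quinn): manager_id=NULL -> NULL
  - employee 2 (Grace): manager_id=NULL -> NULL
  - employee 3 (Fiona): manager_id=2 -> Grace
  - employee 4 (Karen): manager_id=NULL -> NULL
  - employee 5 (Mia): manager_id=1 -> Quinn
  - employee 6 (Wendy): manager_id=3 -> Fiona

SQL:
SELECT a.name, b.name AS department, c.name AS manager
FROM employees a
LEFT JOIN departments b ON a.dept_id = b.id
LEFT JOIN employees c ON a.manager_id = c.id

Result:
name  | department | manager
------+------------+--------
Quinn | NULL       | NULL   
Grace | Security   | NULL   
Fiona | NULL       | Grace  
Karen | Design     | NULL   
Mia   | Sales      | Quinn  
Wendy | Marketing  | Fiona  


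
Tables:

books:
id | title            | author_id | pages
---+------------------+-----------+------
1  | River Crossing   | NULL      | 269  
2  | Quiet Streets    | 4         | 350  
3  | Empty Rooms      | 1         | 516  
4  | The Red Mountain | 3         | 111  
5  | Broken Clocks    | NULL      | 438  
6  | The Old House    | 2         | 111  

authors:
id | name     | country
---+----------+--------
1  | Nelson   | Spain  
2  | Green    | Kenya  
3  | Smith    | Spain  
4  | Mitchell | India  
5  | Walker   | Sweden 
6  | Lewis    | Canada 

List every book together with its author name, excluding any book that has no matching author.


INNER JOIN keeps only books rows whose author_id matches an id in authors. Walk through each book:
  - book 1 (River Crossing): author_id=NULL, no match -> dropped
  - book 2 (Quiet Streets): author_id=4 -> matches Mitchell
  - book 3 (Empty Rooms): author_id=1 -> matches Nelson
  - book 4 (The Red Mountain): author_id=3 -> matches Smith
  - book 5 (Broken Clocks): author_id=NULL, no match -> dropped
  - book 6 (The Old House): author_id=2 -> matches Green
So 2 of 6 rows are dropped.

SQL:
SELECT a.title, b.name AS author
FROM books a
INNER JOIN authors b ON a.author_id = b.id

Result:
title            | author  
-----------------+---------
Quiet Streets    | Mitchell
Empty Rooms      | Nelson  
The Red Mountain | Smith   
The Old House    | Green   


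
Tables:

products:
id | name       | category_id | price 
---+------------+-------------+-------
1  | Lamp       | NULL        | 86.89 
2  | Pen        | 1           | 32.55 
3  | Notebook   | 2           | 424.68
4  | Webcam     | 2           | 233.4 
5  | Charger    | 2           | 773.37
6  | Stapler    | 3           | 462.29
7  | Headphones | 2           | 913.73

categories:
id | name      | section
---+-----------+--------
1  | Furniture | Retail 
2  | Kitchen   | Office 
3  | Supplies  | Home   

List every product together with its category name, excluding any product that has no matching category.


INNER JOIN keeps only products rows whose category_id matches an id in categories. Walk through each product:
  - product 1 (Lamp): category_id=NULL, no match -> dropped
  - product 2 (Pen): category_id=1 -> matches Furniture
  - product 3 (Notebook): category_id=2 -> matches Kitchen
  - product 4 (Webcam): category_id=2 -> matches Kitchen
  - product 5 (Charger): category_id=2 -> matches Kitchen
  - product 6 (Stapler): category_id=3 -> matches Supplies
  - product 7 (Headphones): category_id=2 -> matches Kitchen
So 1 of 7 rows is dropped.

SQL:
SELECT a.name, b.name AS category
FROM products a
INNER JOIN categories b ON a.category_id = b.id

Result:
name       | category 
-----------+----------
Pen        | Furniture
Notebook   | Kitchen  
Webcam     | Kitchen  
Charger    | Kitchen  
Stapler    | Supplies 
Headphones | Kitchen  


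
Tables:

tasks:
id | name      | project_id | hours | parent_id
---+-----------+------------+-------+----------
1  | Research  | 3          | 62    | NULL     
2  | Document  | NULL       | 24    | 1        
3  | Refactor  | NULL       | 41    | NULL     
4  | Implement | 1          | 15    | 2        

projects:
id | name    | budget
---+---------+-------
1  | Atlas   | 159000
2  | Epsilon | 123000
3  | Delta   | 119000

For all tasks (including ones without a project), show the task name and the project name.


LEFT JOIN keeps every row from tasks (the left table); where project_id has no match in projects, the project columns become NULL. Walk through each task:
  - task 1 (Research): project_id=3 -> matches Delta
  - task 2 (Document): project_id=NULL, no match -> kept with NULL
  - task 3 (Refactor): project_id=NULL, no match -> kept with NULL
  - task 4 (Implement): project_id=1 -> matches Atlas
All 4 rows appear; 2 have NULL project.

SQL:
SELECT a.name, b.name AS project
FROM tasks a
LEFT JOIN projects b ON a.project_id = b.id

Result:
name      | project
----------+--------
Research  | Delta  
Document  | NULL   
Refactor  | NULL   
Implement | Atlas  


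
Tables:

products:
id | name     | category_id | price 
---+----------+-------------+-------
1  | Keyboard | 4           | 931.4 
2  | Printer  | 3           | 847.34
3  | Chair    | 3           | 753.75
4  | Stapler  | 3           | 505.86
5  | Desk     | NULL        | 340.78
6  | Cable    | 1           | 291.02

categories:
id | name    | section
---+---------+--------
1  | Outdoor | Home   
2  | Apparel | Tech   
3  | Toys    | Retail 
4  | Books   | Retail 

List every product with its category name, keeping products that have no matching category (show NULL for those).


LEFT JOIN keeps every row from products (the left table); where category_id has no match in categories, the category columns become NULL. Walk through each product:
  - product 1 (Keyboard): category_id=4 -> matches Books
  - product 2 (Printer): category_id=3 -> matches Toys
  - product 3 (Chair): category_id=3 -> matches Toys
  - product 4 (Stapler): category_id=3 -> matches Toys
  - product 5 (Desk): category_id=NULL, no match -> kept with NULL
  - product 6 (Cable): category_id=1 -> matches Outdoor
All 6 rows appear; 1 has NULL category.

SQL:
SELECT a.name, b.name AS category
FROM products a
LEFT JOIN categories b ON a.category_id = b.id

Result:
name     | category
---------+---------
Keyboard | Books   
Printer  | Toys    
Chair    | Toys    
Stapler  | Toys    
Desk     | NULL    
Cable    | Outdoor 


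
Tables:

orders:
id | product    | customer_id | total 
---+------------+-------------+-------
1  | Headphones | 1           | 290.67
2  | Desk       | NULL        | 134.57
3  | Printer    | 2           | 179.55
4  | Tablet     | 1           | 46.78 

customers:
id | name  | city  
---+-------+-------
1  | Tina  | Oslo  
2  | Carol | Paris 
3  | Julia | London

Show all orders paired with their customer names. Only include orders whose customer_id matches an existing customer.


INNER JOIN keeps only orders rows whose customer_id matches an id in customers. Walk through each order:
  - order 1 (Headphones): customer_id=1 -> matches Tina
  - order 2 (Desk): customer_id=NULL, no match -> dropped
  - order 3 (Printer): customer_id=2 -> matches Carol
  - order 4 (Tablet): customer_id=1 -> matches Tina
So 1 of 4 rows is dropped.

SQL:
SELECT a.product, b.name AS customer
FROM orders a
INNER JOIN customers b ON a.customer_id = b.id

Result:
product    | customer
-----------+---------
Headphones | Tina    
Printer    | Carol   
Tablet     | Tina    


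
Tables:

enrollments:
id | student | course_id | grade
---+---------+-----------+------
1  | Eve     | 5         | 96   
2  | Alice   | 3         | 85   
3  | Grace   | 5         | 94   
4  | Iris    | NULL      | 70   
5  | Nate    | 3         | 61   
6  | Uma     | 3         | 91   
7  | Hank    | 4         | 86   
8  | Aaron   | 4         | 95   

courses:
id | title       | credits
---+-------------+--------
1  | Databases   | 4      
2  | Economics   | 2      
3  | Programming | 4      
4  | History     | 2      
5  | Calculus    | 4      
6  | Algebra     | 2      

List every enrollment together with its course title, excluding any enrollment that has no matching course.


INNER JOIN keeps only enrollments rows whose course_id matches an id in courses. Walk through each enrollment:
  - enrollment 1 (Eve): course_id=5 -> matches Calculus
  - enrollment 2 (Alice): course_id=3 -> matches Programming
  - enrollment 3 (Grace): course_id=5 -> matches Calculus
  - enrollment 4 (Iris): course_id=NULL, no match -> dropped
  - enrollment 5 (Nate): course_id=3 -> matches Programming
  - enrollment 6 (Uma): course_id=3 -> matches Programming
  - enrollment 7 (Hank): course_id=4 -> matches History
  - enrollment 8 (Aaron): course_id=4 -> matches History
So 1 of 8 rows is dropped.

SQL:
SELECT a.student, b.title AS course
FROM enrollments a
INNER JOIN courses b ON a.course_id = b.id

Result:
student | course     
--------+------------
Eve     | Calculus   
Alice   | Programming
Grace   | Calculus   
Nate    | Programming
Uma     | Programming
Hank    | History    
Aaron   | History    


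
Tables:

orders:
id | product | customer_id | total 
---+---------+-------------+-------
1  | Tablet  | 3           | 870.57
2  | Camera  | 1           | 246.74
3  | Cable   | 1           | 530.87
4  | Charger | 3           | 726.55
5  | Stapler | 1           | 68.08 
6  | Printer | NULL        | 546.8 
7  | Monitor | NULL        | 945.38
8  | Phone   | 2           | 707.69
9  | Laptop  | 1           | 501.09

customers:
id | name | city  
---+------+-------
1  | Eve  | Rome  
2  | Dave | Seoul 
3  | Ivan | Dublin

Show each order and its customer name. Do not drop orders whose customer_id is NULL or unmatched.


LEFT JOIN keeps every row from orders (the left table); where customer_id has no match in customers, the customer columns become NULL. Walk through each order:
  - order 1 (Tablet): customer_id=3 -> matches Ivan
  - order 2 (Camera): customer_id=1 -> matches Eve
  - order 3 (Cable): customer_id=1 -> matches Eve
  - order 4 (Charger): customer_id=3 -> matches Ivan
  - order 5 (Stapler): customer_id=1 -> matches Eve
  - order 6 (Printer): customer_id=NULL, no match -> kept with NULL
  - order 7 (Monitor): customer_id=NULL, no match -> kept with NULL
  - order 8 (Phone): customer_id=2 -> matches Dave
  - order 9 (Laptop): customer_id=1 -> matches Eve
All 9 rows appear; 2 have NULL customer.

SQL:
SELECT a.product, b.name AS customer
FROM orders a
LEFT JOIN customers b ON a.customer_id = b.id

Result:
product | customer
--------+---------
Tablet  | Ivan    
Camera  | Eve     
Cable   | Eve     
Charger | Ivan    
Stapler | Eve     
Printer | NULL    
Monitor | NULL    
Phone   | Dave    
Laptop  | Eve     


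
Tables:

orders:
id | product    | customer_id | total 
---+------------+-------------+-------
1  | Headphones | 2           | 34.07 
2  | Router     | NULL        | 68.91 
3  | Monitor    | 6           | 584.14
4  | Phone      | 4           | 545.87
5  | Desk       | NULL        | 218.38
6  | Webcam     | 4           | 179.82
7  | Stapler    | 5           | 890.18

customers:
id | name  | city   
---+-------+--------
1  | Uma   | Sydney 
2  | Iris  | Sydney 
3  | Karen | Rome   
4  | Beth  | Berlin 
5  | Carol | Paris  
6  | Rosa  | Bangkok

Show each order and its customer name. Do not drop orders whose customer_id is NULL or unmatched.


LEFT JOIN keeps every row from orders (the left table); where customer_id has no match in customers, the customer columns become NULL. Walk through each order:
  - order 1 (Headphones): customer_id=2 -> matches Iris
  - order 2 (Router): customer_id=NULL, no match -> kept with NULL
  - order 3 (Monitor): customer_id=6 -> matches Rosa
  - order 4 (Phone): customer_id=4 -> matches Beth
  - order 5 (Desk): customer_id=NULL, no match -> kept with NULL
  - order 6 (Webcam): customer_id=4 -> matches Beth
  - order 7 (Stapler): customer_id=5 -> matches Carol
All 7 rows appear; 2 have NULL customer.

SQL:
SELECT a.product, b.name AS customer
FROM orders a
LEFT JOIN customers b ON a.customer_id = b.id

Result:
product    | customer
-----------+---------
Headphones | Iris    
Router     | NULL    
Monitor    | Rosa    
Phone      | Beth    
Desk       | NULL    
Webcam     | Beth    
Stapler    | Carol   


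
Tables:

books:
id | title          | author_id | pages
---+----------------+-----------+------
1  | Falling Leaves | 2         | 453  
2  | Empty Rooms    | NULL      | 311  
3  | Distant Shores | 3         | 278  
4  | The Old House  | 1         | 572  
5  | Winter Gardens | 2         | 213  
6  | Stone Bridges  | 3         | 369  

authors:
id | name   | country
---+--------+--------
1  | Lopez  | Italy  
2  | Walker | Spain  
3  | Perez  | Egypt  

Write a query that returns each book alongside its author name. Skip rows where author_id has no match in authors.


INNER JOIN keeps only books rows whose author_id matches an id in authors. Walk through each book:
  - book 1 (Falling Leaves): author_id=2 -> matches Walker
  - book 2 (Empty Rooms): author_id=NULL, no match -> dropped
  - book 3 (Distant Shores): author_id=3 -> matches Perez
  - book 4 (The Old House): author_id=1 -> matches Lopez
  - book 5 (Winter Gardens): author_id=2 -> matches Walker
  - book 6 (Stone Bridges): author_id=3 -> matches Perez
So 1 of 6 rows is dropped.

SQL:
SELECT a.title, b.name AS author
FROM books a
INNER JOIN authors b ON a.author_id = b.id

Result:
title          | author
---------------+-------
Falling Leaves | Walker
Distant Shores | Perez 
The Old House  | Lopez 
Winter Gardens | Walker
Stone Bridges  | Perez 


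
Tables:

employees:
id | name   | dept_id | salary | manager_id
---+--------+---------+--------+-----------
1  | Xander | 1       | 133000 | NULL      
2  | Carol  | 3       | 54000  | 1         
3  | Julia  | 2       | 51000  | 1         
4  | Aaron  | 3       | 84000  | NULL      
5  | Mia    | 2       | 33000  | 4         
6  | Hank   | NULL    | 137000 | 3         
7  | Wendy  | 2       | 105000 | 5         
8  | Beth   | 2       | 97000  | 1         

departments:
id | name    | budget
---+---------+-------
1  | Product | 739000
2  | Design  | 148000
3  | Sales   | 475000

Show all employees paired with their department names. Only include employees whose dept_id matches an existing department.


INNER JOIN keeps only employees rows whose dept_id matches an id in departments. Walk through each employee:
  - employee 1 (Xander): dept_id=1 -> matches Product
  - employee 2 (Carol): dept_id=3 -> matches Sales
  - employee 3 (Julia): dept_id=2 -> matches Design
  - employee 4 (Aaron): dept_id=3 -> matches Sales
  - employee 5 (Mia): dept_id=2 -> matches Design
  - employee 6 (Hank): dept_id=NULL, no match -> dropped
  - employee 7 (Wendy): dept_id=2 -> matches Design
  - employee 8 (Beth): dept_id=2 -> matches Design
So 1 of 8 rows is dropped.

SQL:
SELECT a.name, b.name AS department
FROM employees a
INNER JOIN departments b ON a.dept_id = b.id

Result:
name   | department
-------+-----------
Xander | Product   
Carol  | Sales     
Julia  | Design    
Aaron  | Sales     
Mia    | Design    
Wendy  | Design    
Beth   | Design    


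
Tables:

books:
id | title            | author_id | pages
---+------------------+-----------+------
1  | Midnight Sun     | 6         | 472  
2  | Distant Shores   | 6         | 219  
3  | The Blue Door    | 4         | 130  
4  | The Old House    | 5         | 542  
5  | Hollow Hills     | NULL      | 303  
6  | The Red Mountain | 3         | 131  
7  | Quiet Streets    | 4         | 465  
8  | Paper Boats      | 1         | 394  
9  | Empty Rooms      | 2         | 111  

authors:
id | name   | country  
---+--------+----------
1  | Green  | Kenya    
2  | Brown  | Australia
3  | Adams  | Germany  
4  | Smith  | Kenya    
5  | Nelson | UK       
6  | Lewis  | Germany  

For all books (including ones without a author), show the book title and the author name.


LEFT JOIN keeps every row from books (the left table); where author_id has no match in authors, the author columns become NULL. Walk through each book:
  - book 1 (Midnight Sun): author_id=6 -> matches Lewis
  - book 2 (Distant Shores): author_id=6 -> matches Lewis
  - book 3 (The Blue Door): author_id=4 -> matches Smith
  - book 4 (The Old House): author_id=5 -> matches Nelson
  - book 5 (Hollow Hills): author_id=NULL, no match -> kept with NULL
  - book 6 (The Red Mountain): author_id=3 -> matches Adams
  - book 7 (Quiet Streets): author_id=4 -> matches Smith
  - book 8 (Paper Boats): author_id=1 -> matches Green
  - book 9 (Empty Rooms): author_id=2 -> matches Brown
All 9 rows appear; 1 has NULL author.

SQL:
SELECT a.title, b.name AS author
FROM books a
LEFT JOIN authors b ON a.author_id = b.id

Result:
title            | author
-----------------+-------
Midnight Sun     | Lewis 
Distant Shores   | Lewis 
The Blue Door    | Smith 
The Old House    | Nelson
Hollow Hills     | NULL  
The Red Mountain | Adams 
Quiet Streets    | Smith 
Paper Boats      | Green 
Empty Rooms      | Brown 


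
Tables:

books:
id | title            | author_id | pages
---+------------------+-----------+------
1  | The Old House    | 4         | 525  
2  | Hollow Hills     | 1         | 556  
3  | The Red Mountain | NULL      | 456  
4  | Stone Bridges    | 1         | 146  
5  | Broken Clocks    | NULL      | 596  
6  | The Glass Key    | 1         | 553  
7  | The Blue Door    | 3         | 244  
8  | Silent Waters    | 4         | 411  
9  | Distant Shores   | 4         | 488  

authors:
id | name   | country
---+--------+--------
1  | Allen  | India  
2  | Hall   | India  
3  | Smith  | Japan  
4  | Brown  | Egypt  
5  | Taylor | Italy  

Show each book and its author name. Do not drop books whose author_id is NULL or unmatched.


LEFT JOIN keeps every row from books (the left table); where author_id has no match in authors, the author columns become NULL. Walk through each book:
  - book 1 (The Old House): author_id=4 -> matches Brown
  - book 2 (Hollow Hills): author_id=1 -> matches Allen
  - book 3 (The Red Mountain): author_id=NULL, no match -> kept with NULL
  - book 4 (Stone Bridges): author_id=1 -> matches Allen
  - book 5 (Broken Clocks): author_id=NULL, no match -> kept with NULL
  - book 6 (The Glass Key): author_id=1 -> matches Allen
  - book 7 (The Blue Door): author_id=3 -> matches Smith
  - book 8 (Silent Waters): author_id=4 -> matches Brown
  - book 9 (Distant Shores): author_id=4 -> matches Brown
All 9 rows appear; 2 have NULL author.

SQL:
SELECT a.title, b.name AS author
FROM books a
LEFT JOIN authors b ON a.author_id = b.id

Result:
title            | author
-----------------+-------
The Old House    | Brown 
Hollow Hills     | Allen 
The Red Mountain | NULL  
Stone Bridges    | Allen 
Broken Clocks    | NULL  
The Glass Key    | Allen 
The Blue Door    | Smith 
Silent Waters    | Brown 
Distant Shores   | Brown 


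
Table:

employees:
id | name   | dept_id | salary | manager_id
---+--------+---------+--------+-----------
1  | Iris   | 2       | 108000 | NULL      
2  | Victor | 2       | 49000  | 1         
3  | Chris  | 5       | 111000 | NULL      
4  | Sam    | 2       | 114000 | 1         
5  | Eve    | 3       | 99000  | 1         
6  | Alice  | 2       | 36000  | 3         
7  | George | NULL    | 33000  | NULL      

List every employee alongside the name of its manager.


This is a self-join: employees is joined to a second copy of itself, matching each row's manager_id to another row's id. Use LEFT JOIN so rows with manager_id=NULL are kept.
  - employee 1 (Iris): manager_id=NULL -> NULL
  - employee 2 (Victor): manager_id=1 -> Iris
  - employee 3 (Chris): manager_id=NULL -> NULL
  - employee 4 (Sam): manager_id=1 -> Iris
  - employee 5 (Eve): manager_id=1 -> Iris
  - employee 6 (Alice): manager_id=3 -> Chris
  - employee 7 (George): manager_id=NULL -> NULL

SQL:
SELECT a.name AS item, b.name AS manager
FROM employees a
LEFT JOIN employees b ON a.manager_id = b.id

Result:
item   | manager
-------+--------
Iris   | NULL   
Victor | Iris   
Chris  | NULL   
Sam    | Iris   
Eve    | Iris   
Alice  | Chris  
George | NULL   


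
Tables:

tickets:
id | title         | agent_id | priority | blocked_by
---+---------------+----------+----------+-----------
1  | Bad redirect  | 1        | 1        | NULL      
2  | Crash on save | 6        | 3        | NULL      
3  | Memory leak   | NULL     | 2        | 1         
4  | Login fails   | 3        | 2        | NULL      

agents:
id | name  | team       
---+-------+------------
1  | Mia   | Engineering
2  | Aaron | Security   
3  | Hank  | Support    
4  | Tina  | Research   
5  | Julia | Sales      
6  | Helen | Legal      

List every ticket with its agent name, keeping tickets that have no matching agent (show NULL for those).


LEFT JOIN keeps every row from tickets (the left table); where agent_id has no match in agents, the agent columns become NULL. Walk through each ticket:
  - ticket 1 (Bad redirect): agent_id=1 -> matches Mia
  - ticket 2 (Crash on save): agent_id=6 -> matches Helen
  - ticket 3 (Memory leak): agent_id=NULL, no match -> kept with NULL
  - ticket 4 (Login fails): agent_id=3 -> matches Hank
All 4 rows appear; 1 has NULL agent.

SQL:
SELECT a.title, b.name AS agent
FROM tickets a
LEFT JOIN agents b ON a.agent_id = b.id

Result:
title         | agent
--------------+------
Bad redirect  | Mia  
Crash on save | Helen
Memory leak   | NULL 
Login fails   | Hank 


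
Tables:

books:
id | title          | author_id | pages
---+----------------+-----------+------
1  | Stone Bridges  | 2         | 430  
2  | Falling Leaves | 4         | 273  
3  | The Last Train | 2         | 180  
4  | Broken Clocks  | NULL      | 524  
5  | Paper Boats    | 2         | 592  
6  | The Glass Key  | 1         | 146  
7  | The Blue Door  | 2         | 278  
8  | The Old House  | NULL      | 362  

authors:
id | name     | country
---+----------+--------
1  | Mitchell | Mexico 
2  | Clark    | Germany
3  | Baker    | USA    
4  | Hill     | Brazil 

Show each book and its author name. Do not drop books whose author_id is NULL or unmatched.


LEFT JOIN keeps every row from books (the left table); where author_id has no match in authors, the author columns become NULL. Walk through each book:
  - book 1 (Stone Bridges): author_id=2 -> matches Clark
  - book 2 (Falling Leaves): author_id=4 -> matches Hill
  - book 3 (The Last Train): author_id=2 -> matches Clark
  - book 4 (Broken Clocks): author_id=NULL, no match -> kept with NULL
  - book 5 (Paper Boats): author_id=2 -> matches Clark
  - book 6 (The Glass Key): author_id=1 -> matches Mitchell
  - book 7 (The Blue Door): author_id=2 -> matches Clark
  - book 8 (The Old House): author_id=NULL, no match -> kept with NULL
All 8 rows appear; 2 have NULL author.

SQL:
SELECT a.title, b.name AS author
FROM books a
LEFT JOIN authors b ON a.author_id = b.id

Result:
title          | author  
---------------+---------
Stone Bridges  | Clark   
Falling Leaves | Hill    
The Last Train | Clark   
Broken Clocks  | NULL    
Paper Boats    | Clark   
The Glass Key  | Mitchell
The Blue Door  | Clark   
The Old House  | NULL    


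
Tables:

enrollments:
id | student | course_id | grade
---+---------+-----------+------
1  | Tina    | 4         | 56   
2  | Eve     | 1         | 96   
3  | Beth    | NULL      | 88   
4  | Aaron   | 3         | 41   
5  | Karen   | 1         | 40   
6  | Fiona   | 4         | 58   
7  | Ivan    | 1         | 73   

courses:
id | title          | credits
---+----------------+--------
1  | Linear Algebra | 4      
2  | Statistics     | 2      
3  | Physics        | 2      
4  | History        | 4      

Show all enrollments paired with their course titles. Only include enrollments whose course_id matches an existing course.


INNER JOIN keeps only enrollments rows whose course_id matches an id in courses. Walk through each enrollment:
  - enrollment 1 (Tina): course_id=4 -> matches History
  - enrollment 2 (Eve): course_id=1 -> matches Linear Algebra
  - enrollment 3 (Beth): course_id=NULL, no match -> dropped
  - enrollment 4 (Aaron): course_id=3 -> matches Physics
  - enrollment 5 (Karen): course_id=1 -> matches Linear Algebra
  - enrollment 6 (Fiona): course_id=4 -> matches History
  - enrollment 7 (Ivan): course_id=1 -> matches Linear Algebra
So 1 of 7 rows is dropped.

SQL:
SELECT a.student, b.title AS course
FROM enrollments a
INNER JOIN courses b ON a.course_id = b.id

Result:
student | course        
--------+---------------
Tina    | History       
Eve     | Linear Algebra
Aaron   | Physics       
Karen   | Linear Algebra
Fiona   | History       
Ivan    | Linear Algebra


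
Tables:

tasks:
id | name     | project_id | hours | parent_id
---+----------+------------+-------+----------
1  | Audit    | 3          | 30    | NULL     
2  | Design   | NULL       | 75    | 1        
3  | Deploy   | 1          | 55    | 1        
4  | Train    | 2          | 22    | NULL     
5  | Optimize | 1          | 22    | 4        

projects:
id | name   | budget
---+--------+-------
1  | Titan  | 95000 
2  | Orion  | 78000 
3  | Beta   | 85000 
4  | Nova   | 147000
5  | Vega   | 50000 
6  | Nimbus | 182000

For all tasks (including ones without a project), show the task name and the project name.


LEFT JOIN keeps every row from tasks (the left table); where project_id has no match in projects, the project columns become NULL. Walk through each task:
  - task 1 (Audit): project_id=3 -> matches Beta
  - task 2 (Design): project_id=NULL, no match -> kept with NULL
  - task 3 (Deploy): project_id=1 -> matches Titan
  - task 4 (Train): project_id=2 -> matches Orion
  - task 5 (Optimize): project_id=1 -> matches Titan
All 5 rows appear; 1 has NULL project.

SQL:
SELECT a.name, b.name AS project
FROM tasks a
LEFT JOIN projects b ON a.project_id = b.id

Result:
name     | project
---------+--------
Audit    | Beta   
Design   | NULL   
Deploy   | Titan  
Train    | Orion  
Optimize | Titan  


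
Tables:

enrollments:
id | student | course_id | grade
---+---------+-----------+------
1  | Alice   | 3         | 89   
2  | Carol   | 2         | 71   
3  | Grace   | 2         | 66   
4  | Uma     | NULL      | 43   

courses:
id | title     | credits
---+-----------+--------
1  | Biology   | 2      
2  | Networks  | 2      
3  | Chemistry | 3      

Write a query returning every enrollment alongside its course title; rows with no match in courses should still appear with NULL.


LEFT JOIN keeps every row from enrollments (the left table); where course_id has no match in courses, the course columns become NULL. Walk through each enrollment:
  - enrollment 1 (Alice): course_id=3 -> matches Chemistry
  - enrollment 2 (Carol): course_id=2 -> matches Networks
  - enrollment 3 (Grace): course_id=2 -> matches Networks
  - enrollment 4 (Uma): course_id=NULL, no match -> kept with NULL
All 4 rows appear; 1 has NULL course.

SQL:
SELECT a.student, b.title AS course
FROM enrollments a
LEFT JOIN courses b ON a.course_id = b.id

Result:
student | course   
--------+----------
Alice   | Chemistry
Carol   | Networks 
Grace   | Networks 
Uma     | NULL     


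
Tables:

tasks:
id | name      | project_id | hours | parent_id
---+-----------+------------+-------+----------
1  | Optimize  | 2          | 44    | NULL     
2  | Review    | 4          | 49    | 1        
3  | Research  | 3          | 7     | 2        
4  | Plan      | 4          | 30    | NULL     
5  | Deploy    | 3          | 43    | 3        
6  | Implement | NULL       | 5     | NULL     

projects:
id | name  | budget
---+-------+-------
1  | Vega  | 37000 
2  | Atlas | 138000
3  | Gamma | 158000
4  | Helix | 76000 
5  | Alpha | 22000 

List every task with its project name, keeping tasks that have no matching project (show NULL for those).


LEFT JOIN keeps every row from tasks (the left table); where project_id has no match in projects, the project columns become NULL. Walk through each task:
  - task 1 (Optimize): project_id=2 -> matches Atlas
  - task 2 (Review): project_id=4 -> matches Helix
  - task 3 (Research): project_id=3 -> matches Gamma
  - task 4 (Plan): project_id=4 -> matches Helix
  - task 5 (Deploy): project_id=3 -> matches Gamma
  - task 6 (Implement): project_id=NULL, no match -> kept with NULL
All 6 rows appear; 1 has NULL project.

SQL:
SELECT a.name, b.name AS project
FROM tasks a
LEFT JOIN projects b ON a.project_id = b.id

Result:
name      | project
----------+--------
Optimize  | Atlas  
Review    | Helix  
Research  | Gamma  
Plan      | Helix  
Deploy    | Gamma  
Implement | NULL   


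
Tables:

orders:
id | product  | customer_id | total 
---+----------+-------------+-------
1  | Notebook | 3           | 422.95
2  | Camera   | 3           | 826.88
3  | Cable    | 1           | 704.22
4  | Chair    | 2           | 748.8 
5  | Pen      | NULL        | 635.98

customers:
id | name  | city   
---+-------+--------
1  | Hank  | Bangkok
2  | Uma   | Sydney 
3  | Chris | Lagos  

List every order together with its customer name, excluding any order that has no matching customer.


INNER JOIN keeps only orders rows whose customer_id matches an id in customers. Walk through each order:
  - order 1 (Notebook): customer_id=3 -> matches Chris
  - order 2 (Camera): customer_id=3 -> matches Chris
  - order 3 (Cable): customer_id=1 -> matches Hank
  - order 4 (Chair): customer_id=2 -> matches Uma
  - order 5 (Pen): customer_id=NULL, no match -> dropped
So 1 of 5 rows is dropped.

SQL:
SELECT a.product, b.name AS customer
FROM orders a
INNER JOIN customers b ON a.customer_id = b.id

Result:
product  | customer
---------+---------
Notebook | Chris   
Camera   | Chris   
Cable    | Hank    
Chair    | Uma     


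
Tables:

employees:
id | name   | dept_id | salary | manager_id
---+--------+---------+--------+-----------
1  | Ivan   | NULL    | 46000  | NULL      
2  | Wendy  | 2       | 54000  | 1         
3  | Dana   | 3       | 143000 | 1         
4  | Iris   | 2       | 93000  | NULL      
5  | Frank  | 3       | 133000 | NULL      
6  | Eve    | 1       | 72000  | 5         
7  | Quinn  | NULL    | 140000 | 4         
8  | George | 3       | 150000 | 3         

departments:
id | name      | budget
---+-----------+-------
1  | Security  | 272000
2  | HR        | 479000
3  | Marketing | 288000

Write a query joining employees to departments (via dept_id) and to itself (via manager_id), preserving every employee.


Two LEFT JOINs from the same base table employees: one to departments via dept_id, one to employees itself via manager_id. Both are LEFT so every employee is preserved.
Match against departments:
  - employee 1 (Ivan): dept_id=NULL, no match -> kept with NULL
  - employee 2 (Wendy): dept_id=2 -> matches HR
  - employee 3 (Dana): dept_id=3 -> matches Marketing
  - employee 4 (Iris): dept_id=2 -> matches HR
  - employee 5 (Frank): dept_id=3 -> matches Marketing
  - employee 6 (Eve): dept_id=1 -> matches Security
  - employee 7 (Quinn): dept_id=NULL, no match -> kept with NULL
  - employee 8 (George): dept_id=3 -> matches Marketing
Match against employees (self):
  - employee 1 (Ivan): manager_id=NULL -> NULL
  - employee 2 (Wendy): manager_id=1 -> Ivan
  - employee 3 (Dana): manager_id=1 -> Ivan
  - employee 4 (Iris): manager_id=NULL -> NULL
  - employee 5 (Frank): manager_id=NULL -> NULL
  - employee 6 (Eve): manager_id=5 -> Frank
  - employee 7 (Quinn): manager_id=4 -> Iris
  - employee 8 (George): manager_id=3 -> Dana

SQL:
SELECT a.name, b.name AS department, c.name AS manager
FROM employees a
LEFT JOIN departments b ON a.dept_id = b.id
LEFT JOIN employees c ON a.manager_id = c.id

Result:
name   | department | manager
-------+------------+--------
Ivan   | NULL       | NULL   
Wendy  | HR         | Ivan   
Dana   | Marketing  | Ivan   
Iris   | HR         | NULL   
Frank  | Marketing  | NULL   
Eve    | Security   | Frank  
Quinn  | NULL       | Iris   
George | Marketing  | Dana   
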